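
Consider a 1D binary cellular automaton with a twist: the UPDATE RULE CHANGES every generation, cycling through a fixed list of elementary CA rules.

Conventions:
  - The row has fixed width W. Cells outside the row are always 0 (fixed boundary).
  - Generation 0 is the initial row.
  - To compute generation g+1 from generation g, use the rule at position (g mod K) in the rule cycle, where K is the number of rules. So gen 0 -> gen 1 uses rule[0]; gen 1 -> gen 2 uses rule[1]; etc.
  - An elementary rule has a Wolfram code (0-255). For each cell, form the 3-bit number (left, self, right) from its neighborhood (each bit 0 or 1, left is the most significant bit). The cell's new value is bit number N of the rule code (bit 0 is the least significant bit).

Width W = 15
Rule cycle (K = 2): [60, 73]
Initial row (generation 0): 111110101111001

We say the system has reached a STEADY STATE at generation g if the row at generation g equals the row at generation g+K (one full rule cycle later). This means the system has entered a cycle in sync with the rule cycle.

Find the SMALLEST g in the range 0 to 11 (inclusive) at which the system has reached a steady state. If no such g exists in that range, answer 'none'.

Answer: none

Derivation:
Gen 0: 111110101111001
Gen 1 (rule 60): 100001111000101
Gen 2 (rule 73): 001101001010000
Gen 3 (rule 60): 001011101111000
Gen 4 (rule 73): 100010101001011
Gen 5 (rule 60): 110011111101110
Gen 6 (rule 73): 110010000101010
Gen 7 (rule 60): 101011000111111
Gen 8 (rule 73): 000011010100001
Gen 9 (rule 60): 000010111110001
Gen 10 (rule 73): 111000100010100
Gen 11 (rule 60): 100100110011110
Gen 12 (rule 73): 000000110010010
Gen 13 (rule 60): 000000101011011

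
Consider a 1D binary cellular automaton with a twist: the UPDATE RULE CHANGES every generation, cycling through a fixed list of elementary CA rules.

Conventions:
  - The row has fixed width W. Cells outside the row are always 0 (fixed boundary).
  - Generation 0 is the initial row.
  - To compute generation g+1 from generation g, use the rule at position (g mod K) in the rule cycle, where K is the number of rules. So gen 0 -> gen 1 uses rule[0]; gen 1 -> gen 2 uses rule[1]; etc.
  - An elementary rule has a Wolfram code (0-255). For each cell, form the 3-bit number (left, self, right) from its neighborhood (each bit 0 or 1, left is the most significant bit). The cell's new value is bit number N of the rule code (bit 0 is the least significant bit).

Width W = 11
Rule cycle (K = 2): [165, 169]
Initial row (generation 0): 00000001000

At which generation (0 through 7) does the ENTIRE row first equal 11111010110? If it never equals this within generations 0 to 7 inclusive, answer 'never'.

Gen 0: 00000001000
Gen 1 (rule 165): 11111101011
Gen 2 (rule 169): 11111010110
Gen 3 (rule 165): 01110111000
Gen 4 (rule 169): 01101110011
Gen 5 (rule 165): 00010100000
Gen 6 (rule 169): 11001001111
Gen 7 (rule 165): 00001000110

Answer: 2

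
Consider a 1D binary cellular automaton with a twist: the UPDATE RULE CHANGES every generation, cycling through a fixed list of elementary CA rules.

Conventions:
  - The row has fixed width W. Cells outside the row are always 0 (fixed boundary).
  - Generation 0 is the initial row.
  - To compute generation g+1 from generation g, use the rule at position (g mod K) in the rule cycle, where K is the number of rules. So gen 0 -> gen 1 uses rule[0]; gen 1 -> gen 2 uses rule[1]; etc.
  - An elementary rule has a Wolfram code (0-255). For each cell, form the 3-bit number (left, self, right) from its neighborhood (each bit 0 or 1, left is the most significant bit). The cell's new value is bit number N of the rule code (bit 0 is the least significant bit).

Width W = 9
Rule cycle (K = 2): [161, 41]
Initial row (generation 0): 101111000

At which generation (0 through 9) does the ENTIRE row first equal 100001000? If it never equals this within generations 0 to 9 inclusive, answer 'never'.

Gen 0: 101111000
Gen 1 (rule 161): 010110011
Gen 2 (rule 41): 001100010
Gen 3 (rule 161): 100001000
Gen 4 (rule 41): 001100011
Gen 5 (rule 161): 100001000
Gen 6 (rule 41): 001100011
Gen 7 (rule 161): 100001000
Gen 8 (rule 41): 001100011
Gen 9 (rule 161): 100001000

Answer: 3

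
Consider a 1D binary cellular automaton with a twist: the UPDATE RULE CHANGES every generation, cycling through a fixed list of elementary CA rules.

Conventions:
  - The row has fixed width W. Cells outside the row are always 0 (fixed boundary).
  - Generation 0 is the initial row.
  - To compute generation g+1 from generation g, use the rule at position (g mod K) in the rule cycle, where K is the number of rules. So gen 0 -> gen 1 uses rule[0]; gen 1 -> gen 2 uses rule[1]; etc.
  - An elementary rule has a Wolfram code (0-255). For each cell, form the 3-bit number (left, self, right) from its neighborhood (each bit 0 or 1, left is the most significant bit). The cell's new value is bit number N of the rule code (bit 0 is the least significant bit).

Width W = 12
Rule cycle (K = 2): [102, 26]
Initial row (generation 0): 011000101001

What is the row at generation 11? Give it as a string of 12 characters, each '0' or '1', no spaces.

Answer: 100100011011

Derivation:
Gen 0: 011000101001
Gen 1 (rule 102): 101001111011
Gen 2 (rule 26): 000111000010
Gen 3 (rule 102): 001001000110
Gen 4 (rule 26): 010110101101
Gen 5 (rule 102): 111011110111
Gen 6 (rule 26): 100010000100
Gen 7 (rule 102): 100110001100
Gen 8 (rule 26): 011101011010
Gen 9 (rule 102): 100111101110
Gen 10 (rule 26): 011100001001
Gen 11 (rule 102): 100100011011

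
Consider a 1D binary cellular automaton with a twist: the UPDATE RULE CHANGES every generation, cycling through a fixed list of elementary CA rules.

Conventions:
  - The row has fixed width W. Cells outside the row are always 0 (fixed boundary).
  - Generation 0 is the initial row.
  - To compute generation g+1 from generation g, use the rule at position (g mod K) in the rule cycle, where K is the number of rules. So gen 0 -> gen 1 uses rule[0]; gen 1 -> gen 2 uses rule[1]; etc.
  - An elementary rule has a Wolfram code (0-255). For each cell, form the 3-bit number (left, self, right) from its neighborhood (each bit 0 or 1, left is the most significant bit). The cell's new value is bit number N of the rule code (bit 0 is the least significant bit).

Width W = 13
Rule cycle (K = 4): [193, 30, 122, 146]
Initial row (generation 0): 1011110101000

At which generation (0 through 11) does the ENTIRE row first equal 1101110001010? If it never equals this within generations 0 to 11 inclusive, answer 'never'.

Gen 0: 1011110101000
Gen 1 (rule 193): 0001110000011
Gen 2 (rule 30): 0011001000110
Gen 3 (rule 122): 0111110101111
Gen 4 (rule 146): 1011100000110
Gen 5 (rule 193): 0001101110010
Gen 6 (rule 30): 0011001001111
Gen 7 (rule 122): 0111110111001
Gen 8 (rule 146): 1011100010110
Gen 9 (rule 193): 0001101000010
Gen 10 (rule 30): 0011001100111
Gen 11 (rule 122): 0111111111101

Answer: never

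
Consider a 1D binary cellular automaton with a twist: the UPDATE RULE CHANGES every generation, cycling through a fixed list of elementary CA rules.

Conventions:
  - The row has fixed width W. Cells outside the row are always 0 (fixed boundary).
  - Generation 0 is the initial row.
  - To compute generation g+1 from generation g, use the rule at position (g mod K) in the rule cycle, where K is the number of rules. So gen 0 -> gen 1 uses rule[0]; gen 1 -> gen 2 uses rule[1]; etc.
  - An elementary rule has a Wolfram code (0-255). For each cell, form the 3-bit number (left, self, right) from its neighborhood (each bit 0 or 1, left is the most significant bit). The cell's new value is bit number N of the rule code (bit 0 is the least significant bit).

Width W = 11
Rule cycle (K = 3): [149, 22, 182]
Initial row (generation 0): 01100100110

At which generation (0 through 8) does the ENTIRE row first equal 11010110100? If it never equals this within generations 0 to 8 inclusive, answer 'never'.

Answer: 6

Derivation:
Gen 0: 01100100110
Gen 1 (rule 149): 00010110001
Gen 2 (rule 22): 00110001011
Gen 3 (rule 182): 01001011100
Gen 4 (rule 149): 01101001011
Gen 5 (rule 22): 10001111000
Gen 6 (rule 182): 11010110100
Gen 7 (rule 149): 00010000111
Gen 8 (rule 22): 00111001000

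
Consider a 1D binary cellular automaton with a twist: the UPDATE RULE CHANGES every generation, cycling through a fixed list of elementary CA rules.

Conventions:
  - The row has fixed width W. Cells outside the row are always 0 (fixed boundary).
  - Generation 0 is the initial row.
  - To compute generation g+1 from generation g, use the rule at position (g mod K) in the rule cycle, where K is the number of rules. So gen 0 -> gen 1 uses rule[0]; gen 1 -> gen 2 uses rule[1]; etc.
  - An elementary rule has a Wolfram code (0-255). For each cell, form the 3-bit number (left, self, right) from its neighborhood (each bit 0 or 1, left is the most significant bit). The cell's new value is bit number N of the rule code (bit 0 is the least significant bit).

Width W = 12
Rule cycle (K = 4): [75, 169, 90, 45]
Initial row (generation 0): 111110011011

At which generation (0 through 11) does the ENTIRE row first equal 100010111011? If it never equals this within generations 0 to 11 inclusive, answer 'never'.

Gen 0: 111110011011
Gen 1 (rule 75): 100010111011
Gen 2 (rule 169): 001001110110
Gen 3 (rule 90): 010111010111
Gen 4 (rule 45): 011100111100
Gen 5 (rule 75): 110101100101
Gen 6 (rule 169): 101011000010
Gen 7 (rule 90): 000011100101
Gen 8 (rule 45): 111010000111
Gen 9 (rule 75): 101000111101
Gen 10 (rule 169): 010010111010
Gen 11 (rule 90): 101100101001

Answer: 1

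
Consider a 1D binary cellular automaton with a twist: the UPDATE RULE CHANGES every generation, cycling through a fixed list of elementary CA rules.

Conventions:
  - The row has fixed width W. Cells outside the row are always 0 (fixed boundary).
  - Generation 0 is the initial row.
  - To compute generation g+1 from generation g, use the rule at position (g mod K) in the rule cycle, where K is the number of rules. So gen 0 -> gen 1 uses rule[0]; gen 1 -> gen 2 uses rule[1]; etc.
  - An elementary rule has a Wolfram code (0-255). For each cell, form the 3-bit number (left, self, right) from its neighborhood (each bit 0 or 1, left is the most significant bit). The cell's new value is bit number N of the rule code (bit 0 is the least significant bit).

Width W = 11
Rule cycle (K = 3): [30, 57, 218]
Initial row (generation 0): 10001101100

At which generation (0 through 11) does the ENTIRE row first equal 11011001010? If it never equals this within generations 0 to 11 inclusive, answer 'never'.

Answer: 1

Derivation:
Gen 0: 10001101100
Gen 1 (rule 30): 11011001010
Gen 2 (rule 57): 10110100101
Gen 3 (rule 218): 00110011000
Gen 4 (rule 30): 01101110100
Gen 5 (rule 57): 01011001011
Gen 6 (rule 218): 10011110011
Gen 7 (rule 30): 11110001110
Gen 8 (rule 57): 10001101001
Gen 9 (rule 218): 01011100110
Gen 10 (rule 30): 11010011101
Gen 11 (rule 57): 10101010010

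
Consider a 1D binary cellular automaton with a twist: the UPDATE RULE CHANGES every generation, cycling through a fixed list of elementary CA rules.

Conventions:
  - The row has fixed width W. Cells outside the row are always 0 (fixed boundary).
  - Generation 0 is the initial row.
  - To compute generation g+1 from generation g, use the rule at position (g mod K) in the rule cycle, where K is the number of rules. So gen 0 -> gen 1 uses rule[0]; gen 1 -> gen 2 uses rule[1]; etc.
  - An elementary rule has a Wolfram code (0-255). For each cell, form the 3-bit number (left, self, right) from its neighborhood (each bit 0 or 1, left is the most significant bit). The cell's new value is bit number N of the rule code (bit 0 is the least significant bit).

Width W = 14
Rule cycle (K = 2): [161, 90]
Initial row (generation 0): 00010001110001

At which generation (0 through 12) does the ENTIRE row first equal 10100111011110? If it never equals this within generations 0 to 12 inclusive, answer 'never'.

Answer: never

Derivation:
Gen 0: 00010001110001
Gen 1 (rule 161): 11000100100100
Gen 2 (rule 90): 11101011011010
Gen 3 (rule 161): 01010100100100
Gen 4 (rule 90): 10000011011010
Gen 5 (rule 161): 00111000100100
Gen 6 (rule 90): 01101101011010
Gen 7 (rule 161): 00010010100100
Gen 8 (rule 90): 00101100011010
Gen 9 (rule 161): 10010001000100
Gen 10 (rule 90): 01101010101010
Gen 11 (rule 161): 00010101010100
Gen 12 (rule 90): 00100000000010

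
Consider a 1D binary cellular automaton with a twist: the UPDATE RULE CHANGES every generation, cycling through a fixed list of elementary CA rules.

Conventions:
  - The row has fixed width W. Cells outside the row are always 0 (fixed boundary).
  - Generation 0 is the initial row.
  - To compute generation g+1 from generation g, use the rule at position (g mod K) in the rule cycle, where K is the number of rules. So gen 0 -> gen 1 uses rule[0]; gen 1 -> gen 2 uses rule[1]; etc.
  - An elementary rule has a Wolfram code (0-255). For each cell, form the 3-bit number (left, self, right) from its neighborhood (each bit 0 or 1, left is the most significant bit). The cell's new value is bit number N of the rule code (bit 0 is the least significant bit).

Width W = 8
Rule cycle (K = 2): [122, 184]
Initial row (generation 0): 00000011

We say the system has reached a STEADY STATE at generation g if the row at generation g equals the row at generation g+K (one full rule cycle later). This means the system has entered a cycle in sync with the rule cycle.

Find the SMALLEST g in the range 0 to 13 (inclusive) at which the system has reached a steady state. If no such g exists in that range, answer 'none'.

Answer: 10

Derivation:
Gen 0: 00000011
Gen 1 (rule 122): 00000111
Gen 2 (rule 184): 00000110
Gen 3 (rule 122): 00001111
Gen 4 (rule 184): 00001110
Gen 5 (rule 122): 00011011
Gen 6 (rule 184): 00010110
Gen 7 (rule 122): 00101111
Gen 8 (rule 184): 00011110
Gen 9 (rule 122): 00110011
Gen 10 (rule 184): 00101010
Gen 11 (rule 122): 01010101
Gen 12 (rule 184): 00101010
Gen 13 (rule 122): 01010101
Gen 14 (rule 184): 00101010
Gen 15 (rule 122): 01010101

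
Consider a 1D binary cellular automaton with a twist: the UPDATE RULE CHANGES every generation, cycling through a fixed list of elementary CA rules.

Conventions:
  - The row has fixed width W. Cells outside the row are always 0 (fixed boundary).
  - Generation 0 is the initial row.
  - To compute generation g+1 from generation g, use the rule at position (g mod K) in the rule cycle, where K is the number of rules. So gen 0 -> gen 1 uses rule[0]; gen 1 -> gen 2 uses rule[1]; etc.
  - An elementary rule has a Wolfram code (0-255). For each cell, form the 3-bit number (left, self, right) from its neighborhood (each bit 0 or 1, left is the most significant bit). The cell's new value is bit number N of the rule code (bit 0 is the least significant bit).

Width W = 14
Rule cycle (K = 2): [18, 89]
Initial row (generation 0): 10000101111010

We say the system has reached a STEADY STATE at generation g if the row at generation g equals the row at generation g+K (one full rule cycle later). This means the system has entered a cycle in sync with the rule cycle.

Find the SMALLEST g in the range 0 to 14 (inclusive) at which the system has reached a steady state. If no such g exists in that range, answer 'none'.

Gen 0: 10000101111010
Gen 1 (rule 18): 01001000000001
Gen 2 (rule 89): 00100111111100
Gen 3 (rule 18): 01011000000010
Gen 4 (rule 89): 00011111111001
Gen 5 (rule 18): 00100000000110
Gen 6 (rule 89): 10011111110111
Gen 7 (rule 18): 01100000000000
Gen 8 (rule 89): 01111111111111
Gen 9 (rule 18): 10000000000000
Gen 10 (rule 89): 01111111111111
Gen 11 (rule 18): 10000000000000
Gen 12 (rule 89): 01111111111111
Gen 13 (rule 18): 10000000000000
Gen 14 (rule 89): 01111111111111
Gen 15 (rule 18): 10000000000000
Gen 16 (rule 89): 01111111111111

Answer: 8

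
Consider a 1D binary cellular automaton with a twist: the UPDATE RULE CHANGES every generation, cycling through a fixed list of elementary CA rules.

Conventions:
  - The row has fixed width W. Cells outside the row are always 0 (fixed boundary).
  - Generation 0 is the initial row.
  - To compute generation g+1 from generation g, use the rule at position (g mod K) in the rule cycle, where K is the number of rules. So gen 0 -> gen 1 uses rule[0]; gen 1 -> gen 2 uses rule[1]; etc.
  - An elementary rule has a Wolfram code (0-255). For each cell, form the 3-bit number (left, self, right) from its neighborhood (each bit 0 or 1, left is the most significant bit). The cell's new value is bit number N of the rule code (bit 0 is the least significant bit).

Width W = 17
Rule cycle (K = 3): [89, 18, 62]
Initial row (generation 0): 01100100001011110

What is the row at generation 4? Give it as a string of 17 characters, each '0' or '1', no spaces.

Gen 0: 01100100001011110
Gen 1 (rule 89): 01110011100010011
Gen 2 (rule 18): 10001100010101100
Gen 3 (rule 62): 11011010111111010
Gen 4 (rule 89): 11011000100001001

Answer: 11011000100001001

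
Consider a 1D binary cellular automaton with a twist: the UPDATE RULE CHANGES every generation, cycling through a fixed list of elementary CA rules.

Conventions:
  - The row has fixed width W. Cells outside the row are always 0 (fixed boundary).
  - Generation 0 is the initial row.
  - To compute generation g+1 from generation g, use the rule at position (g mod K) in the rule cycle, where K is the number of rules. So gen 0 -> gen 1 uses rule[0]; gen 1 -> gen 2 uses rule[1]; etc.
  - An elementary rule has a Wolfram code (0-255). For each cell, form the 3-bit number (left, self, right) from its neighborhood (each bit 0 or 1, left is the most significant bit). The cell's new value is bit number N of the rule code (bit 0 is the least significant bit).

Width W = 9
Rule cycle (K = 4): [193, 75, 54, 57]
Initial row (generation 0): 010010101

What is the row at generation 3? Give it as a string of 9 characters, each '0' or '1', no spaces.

Gen 0: 010010101
Gen 1 (rule 193): 000000000
Gen 2 (rule 75): 111111111
Gen 3 (rule 54): 000000000

Answer: 000000000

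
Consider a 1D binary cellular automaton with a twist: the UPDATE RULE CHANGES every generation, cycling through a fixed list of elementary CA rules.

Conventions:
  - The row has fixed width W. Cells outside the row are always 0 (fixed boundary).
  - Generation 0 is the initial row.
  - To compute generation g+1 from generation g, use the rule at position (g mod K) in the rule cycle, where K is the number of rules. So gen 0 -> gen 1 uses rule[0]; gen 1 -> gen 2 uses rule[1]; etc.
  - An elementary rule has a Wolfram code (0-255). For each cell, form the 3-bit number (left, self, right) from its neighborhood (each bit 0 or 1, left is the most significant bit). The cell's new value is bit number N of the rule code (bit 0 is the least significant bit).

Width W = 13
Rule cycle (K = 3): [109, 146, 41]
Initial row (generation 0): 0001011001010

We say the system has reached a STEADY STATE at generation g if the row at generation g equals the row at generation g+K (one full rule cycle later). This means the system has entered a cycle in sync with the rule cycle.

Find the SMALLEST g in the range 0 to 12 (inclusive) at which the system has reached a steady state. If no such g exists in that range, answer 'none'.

Gen 0: 0001011001010
Gen 1 (rule 109): 1101111001110
Gen 2 (rule 146): 0000110110101
Gen 3 (rule 41): 1110101101010
Gen 4 (rule 109): 1011111111110
Gen 5 (rule 146): 0001111111101
Gen 6 (rule 41): 1101000000010
Gen 7 (rule 109): 1111011111010
Gen 8 (rule 146): 0110001110001
Gen 9 (rule 41): 0100101000100
Gen 10 (rule 109): 0100111010101
Gen 11 (rule 146): 1011010000000
Gen 12 (rule 41): 0110100111111
Gen 13 (rule 109): 0111100100001
Gen 14 (rule 146): 1011011010010
Gen 15 (rule 41): 0110110100000

Answer: none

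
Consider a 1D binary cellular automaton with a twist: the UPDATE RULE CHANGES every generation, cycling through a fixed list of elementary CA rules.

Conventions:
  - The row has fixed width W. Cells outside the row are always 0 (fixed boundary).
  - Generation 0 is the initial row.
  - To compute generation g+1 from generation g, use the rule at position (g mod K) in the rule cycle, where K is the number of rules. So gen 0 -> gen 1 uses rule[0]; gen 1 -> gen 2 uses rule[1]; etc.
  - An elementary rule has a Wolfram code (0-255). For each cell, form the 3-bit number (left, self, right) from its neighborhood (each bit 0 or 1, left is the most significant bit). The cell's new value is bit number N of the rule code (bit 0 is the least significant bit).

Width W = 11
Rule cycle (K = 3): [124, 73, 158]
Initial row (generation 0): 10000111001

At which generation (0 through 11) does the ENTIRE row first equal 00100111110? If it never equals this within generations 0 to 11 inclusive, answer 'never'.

Answer: never

Derivation:
Gen 0: 10000111001
Gen 1 (rule 124): 11000101101
Gen 2 (rule 73): 11010001100
Gen 3 (rule 158): 10011011010
Gen 4 (rule 124): 11011111111
Gen 5 (rule 73): 11010000001
Gen 6 (rule 158): 10011000011
Gen 7 (rule 124): 11011100011
Gen 8 (rule 73): 11010101011
Gen 9 (rule 158): 10010101010
Gen 10 (rule 124): 11011111111
Gen 11 (rule 73): 11010000001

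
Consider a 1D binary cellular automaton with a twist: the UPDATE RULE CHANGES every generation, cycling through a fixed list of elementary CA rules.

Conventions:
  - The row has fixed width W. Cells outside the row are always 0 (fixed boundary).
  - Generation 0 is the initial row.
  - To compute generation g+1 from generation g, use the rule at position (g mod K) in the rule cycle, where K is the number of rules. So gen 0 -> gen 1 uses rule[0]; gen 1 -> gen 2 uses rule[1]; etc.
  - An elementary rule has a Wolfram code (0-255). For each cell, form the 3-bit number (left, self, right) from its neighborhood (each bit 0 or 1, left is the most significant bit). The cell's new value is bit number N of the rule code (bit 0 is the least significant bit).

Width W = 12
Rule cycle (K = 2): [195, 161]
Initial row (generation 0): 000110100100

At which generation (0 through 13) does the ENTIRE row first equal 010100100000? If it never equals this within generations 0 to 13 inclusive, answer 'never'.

Gen 0: 000110100100
Gen 1 (rule 195): 111010001001
Gen 2 (rule 161): 010100100000
Gen 3 (rule 195): 100001001111
Gen 4 (rule 161): 001100000110
Gen 5 (rule 195): 110101111010
Gen 6 (rule 161): 001010110100
Gen 7 (rule 195): 110000010001
Gen 8 (rule 161): 000111000100
Gen 9 (rule 195): 111011011001
Gen 10 (rule 161): 010100100000
Gen 11 (rule 195): 100001001111
Gen 12 (rule 161): 001100000110
Gen 13 (rule 195): 110101111010

Answer: 2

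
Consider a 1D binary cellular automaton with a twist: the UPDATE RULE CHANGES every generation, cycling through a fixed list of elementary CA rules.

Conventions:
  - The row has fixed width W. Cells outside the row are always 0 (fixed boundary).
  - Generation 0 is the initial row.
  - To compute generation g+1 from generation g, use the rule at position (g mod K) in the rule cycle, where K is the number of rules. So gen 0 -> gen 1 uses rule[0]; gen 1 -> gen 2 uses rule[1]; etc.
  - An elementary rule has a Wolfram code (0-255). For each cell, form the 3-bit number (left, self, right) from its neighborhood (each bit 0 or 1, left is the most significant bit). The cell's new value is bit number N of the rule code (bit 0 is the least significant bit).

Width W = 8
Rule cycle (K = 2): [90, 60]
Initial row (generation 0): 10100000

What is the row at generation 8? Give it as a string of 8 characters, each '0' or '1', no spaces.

Answer: 10100001

Derivation:
Gen 0: 10100000
Gen 1 (rule 90): 00010000
Gen 2 (rule 60): 00011000
Gen 3 (rule 90): 00111100
Gen 4 (rule 60): 00100010
Gen 5 (rule 90): 01010101
Gen 6 (rule 60): 01111111
Gen 7 (rule 90): 11000001
Gen 8 (rule 60): 10100001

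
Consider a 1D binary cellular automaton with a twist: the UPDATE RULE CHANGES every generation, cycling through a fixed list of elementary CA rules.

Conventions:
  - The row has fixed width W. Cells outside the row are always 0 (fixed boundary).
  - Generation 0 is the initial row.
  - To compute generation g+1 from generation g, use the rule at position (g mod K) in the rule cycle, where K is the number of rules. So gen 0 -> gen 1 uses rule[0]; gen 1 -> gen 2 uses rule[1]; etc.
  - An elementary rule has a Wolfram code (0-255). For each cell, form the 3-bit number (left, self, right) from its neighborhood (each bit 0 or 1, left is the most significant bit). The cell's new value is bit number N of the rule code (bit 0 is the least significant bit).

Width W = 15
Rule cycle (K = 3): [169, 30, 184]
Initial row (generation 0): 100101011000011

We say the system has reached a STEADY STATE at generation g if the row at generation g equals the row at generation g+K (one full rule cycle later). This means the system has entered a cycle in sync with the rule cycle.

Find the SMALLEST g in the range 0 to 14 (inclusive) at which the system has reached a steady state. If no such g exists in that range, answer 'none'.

Gen 0: 100101011000011
Gen 1 (rule 169): 000010110011010
Gen 2 (rule 30): 000110101110011
Gen 3 (rule 184): 000101011101010
Gen 4 (rule 169): 110010111010100
Gen 5 (rule 30): 101110100010110
Gen 6 (rule 184): 011101010001101
Gen 7 (rule 169): 011010100101010
Gen 8 (rule 30): 110010111101011
Gen 9 (rule 184): 101001111010110
Gen 10 (rule 169): 010001110101100
Gen 11 (rule 30): 111011000101010
Gen 12 (rule 184): 110110100010101
Gen 13 (rule 169): 101101001001010
Gen 14 (rule 30): 101001111111011
Gen 15 (rule 184): 010101111110110
Gen 16 (rule 169): 001011111101100
Gen 17 (rule 30): 011010000001010

Answer: none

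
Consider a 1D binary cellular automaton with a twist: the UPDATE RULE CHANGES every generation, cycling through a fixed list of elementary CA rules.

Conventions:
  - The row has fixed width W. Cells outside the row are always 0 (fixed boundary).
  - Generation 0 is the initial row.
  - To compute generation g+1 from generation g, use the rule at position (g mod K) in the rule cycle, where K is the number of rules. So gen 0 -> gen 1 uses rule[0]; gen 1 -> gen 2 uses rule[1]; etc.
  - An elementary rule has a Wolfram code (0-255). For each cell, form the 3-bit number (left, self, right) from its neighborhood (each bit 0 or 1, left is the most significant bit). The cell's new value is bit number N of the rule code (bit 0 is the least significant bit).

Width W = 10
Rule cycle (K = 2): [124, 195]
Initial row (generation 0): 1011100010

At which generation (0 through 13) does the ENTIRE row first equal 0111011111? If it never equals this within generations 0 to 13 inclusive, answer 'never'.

Answer: 3

Derivation:
Gen 0: 1011100010
Gen 1 (rule 124): 1110110011
Gen 2 (rule 195): 0110010101
Gen 3 (rule 124): 0111011111
Gen 4 (rule 195): 1011001111
Gen 5 (rule 124): 1111101001
Gen 6 (rule 195): 0111100010
Gen 7 (rule 124): 0100110011
Gen 8 (rule 195): 1001010101
Gen 9 (rule 124): 1101111111
Gen 10 (rule 195): 0100111111
Gen 11 (rule 124): 0110100001
Gen 12 (rule 195): 1010001110
Gen 13 (rule 124): 1111001011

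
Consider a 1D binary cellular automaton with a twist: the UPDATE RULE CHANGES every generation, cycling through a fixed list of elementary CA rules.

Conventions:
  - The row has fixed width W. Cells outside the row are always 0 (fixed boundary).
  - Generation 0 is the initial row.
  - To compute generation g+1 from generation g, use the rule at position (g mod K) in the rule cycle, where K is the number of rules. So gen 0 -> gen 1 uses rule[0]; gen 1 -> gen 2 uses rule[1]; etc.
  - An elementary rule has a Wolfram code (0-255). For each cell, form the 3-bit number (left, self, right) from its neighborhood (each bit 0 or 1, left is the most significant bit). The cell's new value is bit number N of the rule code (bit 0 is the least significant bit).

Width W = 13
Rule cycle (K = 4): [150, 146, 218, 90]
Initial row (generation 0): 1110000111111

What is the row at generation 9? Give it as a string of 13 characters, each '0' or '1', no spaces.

Gen 0: 1110000111111
Gen 1 (rule 150): 0101001011110
Gen 2 (rule 146): 1000110001101
Gen 3 (rule 218): 0101111011100
Gen 4 (rule 90): 1001001010110
Gen 5 (rule 150): 1111111010001
Gen 6 (rule 146): 0111110001010
Gen 7 (rule 218): 1111111010001
Gen 8 (rule 90): 1000001001010
Gen 9 (rule 150): 1100011111011

Answer: 1100011111011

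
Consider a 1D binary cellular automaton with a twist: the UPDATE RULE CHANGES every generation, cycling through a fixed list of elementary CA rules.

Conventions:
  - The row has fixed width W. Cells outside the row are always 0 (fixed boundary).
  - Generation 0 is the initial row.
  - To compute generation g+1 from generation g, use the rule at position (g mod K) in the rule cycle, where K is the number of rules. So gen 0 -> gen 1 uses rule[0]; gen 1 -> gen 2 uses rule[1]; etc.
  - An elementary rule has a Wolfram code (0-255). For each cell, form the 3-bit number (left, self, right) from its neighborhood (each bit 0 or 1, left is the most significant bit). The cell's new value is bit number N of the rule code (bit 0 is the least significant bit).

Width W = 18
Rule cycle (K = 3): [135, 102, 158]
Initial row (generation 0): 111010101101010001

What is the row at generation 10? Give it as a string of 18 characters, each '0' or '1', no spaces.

Gen 0: 111010101101010001
Gen 1 (rule 135): 010010100001010111
Gen 2 (rule 102): 110111100011111001
Gen 3 (rule 158): 100111010111110111
Gen 4 (rule 135): 101010010011100010
Gen 5 (rule 102): 111110110100100110
Gen 6 (rule 158): 111100100111111101
Gen 7 (rule 135): 011001101011111001
Gen 8 (rule 102): 101010111100001011
Gen 9 (rule 158): 101010111010011010
Gen 10 (rule 135): 101010010010100010

Answer: 101010010010100010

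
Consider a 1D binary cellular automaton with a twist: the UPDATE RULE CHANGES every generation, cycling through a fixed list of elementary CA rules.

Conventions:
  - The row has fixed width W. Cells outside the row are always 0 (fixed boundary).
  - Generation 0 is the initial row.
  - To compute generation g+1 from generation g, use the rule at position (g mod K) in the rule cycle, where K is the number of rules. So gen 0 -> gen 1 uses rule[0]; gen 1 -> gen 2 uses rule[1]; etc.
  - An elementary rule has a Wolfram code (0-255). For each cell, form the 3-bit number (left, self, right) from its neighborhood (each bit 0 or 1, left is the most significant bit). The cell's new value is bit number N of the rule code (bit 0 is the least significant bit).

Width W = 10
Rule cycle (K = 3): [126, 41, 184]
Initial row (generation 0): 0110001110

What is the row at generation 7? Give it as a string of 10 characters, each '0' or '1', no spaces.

Answer: 1110000000

Derivation:
Gen 0: 0110001110
Gen 1 (rule 126): 1111011011
Gen 2 (rule 41): 1000110110
Gen 3 (rule 184): 0100101101
Gen 4 (rule 126): 1111111111
Gen 5 (rule 41): 1000000000
Gen 6 (rule 184): 0100000000
Gen 7 (rule 126): 1110000000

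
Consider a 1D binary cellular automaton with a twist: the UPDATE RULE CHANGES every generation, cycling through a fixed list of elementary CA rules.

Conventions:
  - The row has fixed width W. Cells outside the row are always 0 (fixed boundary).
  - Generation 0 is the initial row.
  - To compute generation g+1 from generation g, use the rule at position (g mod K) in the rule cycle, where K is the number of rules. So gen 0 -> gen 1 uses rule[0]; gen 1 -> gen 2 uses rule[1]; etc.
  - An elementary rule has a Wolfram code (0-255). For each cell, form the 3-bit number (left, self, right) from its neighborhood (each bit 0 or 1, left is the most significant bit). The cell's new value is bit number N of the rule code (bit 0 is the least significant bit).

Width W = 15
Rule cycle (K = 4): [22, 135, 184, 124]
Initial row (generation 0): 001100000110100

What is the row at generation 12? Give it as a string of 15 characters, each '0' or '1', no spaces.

Gen 0: 001100000110100
Gen 1 (rule 22): 010010001000110
Gen 2 (rule 135): 110110111011000
Gen 3 (rule 184): 101101110110100
Gen 4 (rule 124): 111111011111110
Gen 5 (rule 22): 000000000000001
Gen 6 (rule 135): 111111111111111
Gen 7 (rule 184): 111111111111110
Gen 8 (rule 124): 100000000000011
Gen 9 (rule 22): 110000000000100
Gen 10 (rule 135): 000111111111101
Gen 11 (rule 184): 000111111111010
Gen 12 (rule 124): 000100000001111

Answer: 000100000001111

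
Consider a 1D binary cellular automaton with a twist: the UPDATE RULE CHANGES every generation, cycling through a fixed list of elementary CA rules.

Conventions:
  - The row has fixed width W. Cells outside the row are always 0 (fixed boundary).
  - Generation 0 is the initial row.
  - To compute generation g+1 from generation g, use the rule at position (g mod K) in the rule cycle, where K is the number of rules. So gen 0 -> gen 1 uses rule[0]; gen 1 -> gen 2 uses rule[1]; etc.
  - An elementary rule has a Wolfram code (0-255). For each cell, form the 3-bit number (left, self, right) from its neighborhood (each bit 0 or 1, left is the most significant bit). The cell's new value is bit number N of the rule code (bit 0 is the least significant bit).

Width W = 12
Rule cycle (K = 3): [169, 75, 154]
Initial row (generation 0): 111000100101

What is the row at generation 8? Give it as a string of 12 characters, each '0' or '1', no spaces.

Gen 0: 111000100101
Gen 1 (rule 169): 110010000010
Gen 2 (rule 75): 110100111100
Gen 3 (rule 154): 100011111010
Gen 4 (rule 169): 001011110100
Gen 5 (rule 75): 110010010001
Gen 6 (rule 154): 101101101010
Gen 7 (rule 169): 011011010100
Gen 8 (rule 75): 111011000001

Answer: 111011000001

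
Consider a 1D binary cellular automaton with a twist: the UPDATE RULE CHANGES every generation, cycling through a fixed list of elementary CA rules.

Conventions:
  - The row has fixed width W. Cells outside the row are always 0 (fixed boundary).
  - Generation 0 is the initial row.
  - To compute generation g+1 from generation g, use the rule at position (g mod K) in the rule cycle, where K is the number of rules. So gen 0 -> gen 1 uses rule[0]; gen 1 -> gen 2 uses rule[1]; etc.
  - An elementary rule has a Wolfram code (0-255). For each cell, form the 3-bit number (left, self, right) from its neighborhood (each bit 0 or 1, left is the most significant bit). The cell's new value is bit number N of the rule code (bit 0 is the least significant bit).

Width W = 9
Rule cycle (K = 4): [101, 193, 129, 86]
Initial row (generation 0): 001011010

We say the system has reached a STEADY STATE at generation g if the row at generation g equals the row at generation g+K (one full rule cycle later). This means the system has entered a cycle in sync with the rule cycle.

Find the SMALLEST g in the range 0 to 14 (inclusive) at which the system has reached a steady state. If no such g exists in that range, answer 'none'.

Answer: 9

Derivation:
Gen 0: 001011010
Gen 1 (rule 101): 101101110
Gen 2 (rule 193): 000100110
Gen 3 (rule 129): 110000000
Gen 4 (rule 86): 011000000
Gen 5 (rule 101): 001011111
Gen 6 (rule 193): 100001111
Gen 7 (rule 129): 001100110
Gen 8 (rule 86): 010111011
Gen 9 (rule 101): 011001101
Gen 10 (rule 193): 001000100
Gen 11 (rule 129): 100010001
Gen 12 (rule 86): 110111011
Gen 13 (rule 101): 011001101
Gen 14 (rule 193): 001000100
Gen 15 (rule 129): 100010001
Gen 16 (rule 86): 110111011
Gen 17 (rule 101): 011001101
Gen 18 (rule 193): 001000100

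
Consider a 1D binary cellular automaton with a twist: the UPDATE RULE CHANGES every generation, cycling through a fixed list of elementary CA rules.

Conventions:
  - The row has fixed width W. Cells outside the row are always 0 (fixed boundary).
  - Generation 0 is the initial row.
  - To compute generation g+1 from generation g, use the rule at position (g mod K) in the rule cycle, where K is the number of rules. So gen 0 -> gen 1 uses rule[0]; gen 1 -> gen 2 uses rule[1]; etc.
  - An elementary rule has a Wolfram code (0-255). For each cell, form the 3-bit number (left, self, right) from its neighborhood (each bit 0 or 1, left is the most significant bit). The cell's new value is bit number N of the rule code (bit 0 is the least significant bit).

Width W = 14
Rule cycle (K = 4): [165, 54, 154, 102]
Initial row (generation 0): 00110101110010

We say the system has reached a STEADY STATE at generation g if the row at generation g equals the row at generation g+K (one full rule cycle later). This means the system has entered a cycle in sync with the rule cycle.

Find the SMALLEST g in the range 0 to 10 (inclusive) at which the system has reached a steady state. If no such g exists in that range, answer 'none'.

Answer: none

Derivation:
Gen 0: 00110101110010
Gen 1 (rule 165): 10001110100010
Gen 2 (rule 54): 11010001110111
Gen 3 (rule 154): 10001011100110
Gen 4 (rule 102): 10011100101010
Gen 5 (rule 165): 10001000111110
Gen 6 (rule 54): 11011101000001
Gen 7 (rule 154): 10011000100010
Gen 8 (rule 102): 10101001100110
Gen 9 (rule 165): 11111000000000
Gen 10 (rule 54): 00000100000000
Gen 11 (rule 154): 00001010000000
Gen 12 (rule 102): 00011110000000
Gen 13 (rule 165): 11001100111111
Gen 14 (rule 54): 00110011000000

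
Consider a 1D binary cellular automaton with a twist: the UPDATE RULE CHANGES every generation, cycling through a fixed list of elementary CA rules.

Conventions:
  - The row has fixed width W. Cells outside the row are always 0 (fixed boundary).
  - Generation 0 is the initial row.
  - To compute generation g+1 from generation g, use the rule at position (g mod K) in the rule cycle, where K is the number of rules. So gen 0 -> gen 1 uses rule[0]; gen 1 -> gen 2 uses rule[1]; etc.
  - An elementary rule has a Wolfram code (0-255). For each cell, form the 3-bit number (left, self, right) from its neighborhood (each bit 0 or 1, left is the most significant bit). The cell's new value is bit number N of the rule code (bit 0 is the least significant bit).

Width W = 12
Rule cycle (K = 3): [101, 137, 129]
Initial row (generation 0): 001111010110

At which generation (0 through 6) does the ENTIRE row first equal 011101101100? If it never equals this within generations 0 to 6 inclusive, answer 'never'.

Answer: never

Derivation:
Gen 0: 001111010110
Gen 1 (rule 101): 100001111010
Gen 2 (rule 137): 001101110000
Gen 3 (rule 129): 100000100111
Gen 4 (rule 101): 101110100001
Gen 5 (rule 137): 001100001100
Gen 6 (rule 129): 100001100001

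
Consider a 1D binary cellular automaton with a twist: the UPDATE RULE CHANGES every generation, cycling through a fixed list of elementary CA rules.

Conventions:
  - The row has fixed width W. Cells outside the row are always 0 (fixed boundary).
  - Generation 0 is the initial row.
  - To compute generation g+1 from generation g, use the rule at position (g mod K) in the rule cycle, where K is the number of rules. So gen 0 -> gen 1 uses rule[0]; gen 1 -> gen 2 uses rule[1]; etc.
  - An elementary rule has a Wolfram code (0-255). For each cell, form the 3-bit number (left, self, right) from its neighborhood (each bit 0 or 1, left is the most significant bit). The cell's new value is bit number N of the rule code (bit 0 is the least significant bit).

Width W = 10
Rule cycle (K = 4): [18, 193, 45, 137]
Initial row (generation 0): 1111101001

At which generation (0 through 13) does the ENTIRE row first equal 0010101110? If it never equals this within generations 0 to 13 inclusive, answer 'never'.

Answer: never

Derivation:
Gen 0: 1111101001
Gen 1 (rule 18): 0000000110
Gen 2 (rule 193): 1111110010
Gen 3 (rule 45): 1000000010
Gen 4 (rule 137): 0011111000
Gen 5 (rule 18): 0100000100
Gen 6 (rule 193): 0001110001
Gen 7 (rule 45): 1101000101
Gen 8 (rule 137): 1000010000
Gen 9 (rule 18): 0100101000
Gen 10 (rule 193): 0000000011
Gen 11 (rule 45): 1111111010
Gen 12 (rule 137): 1111110000
Gen 13 (rule 18): 0000001000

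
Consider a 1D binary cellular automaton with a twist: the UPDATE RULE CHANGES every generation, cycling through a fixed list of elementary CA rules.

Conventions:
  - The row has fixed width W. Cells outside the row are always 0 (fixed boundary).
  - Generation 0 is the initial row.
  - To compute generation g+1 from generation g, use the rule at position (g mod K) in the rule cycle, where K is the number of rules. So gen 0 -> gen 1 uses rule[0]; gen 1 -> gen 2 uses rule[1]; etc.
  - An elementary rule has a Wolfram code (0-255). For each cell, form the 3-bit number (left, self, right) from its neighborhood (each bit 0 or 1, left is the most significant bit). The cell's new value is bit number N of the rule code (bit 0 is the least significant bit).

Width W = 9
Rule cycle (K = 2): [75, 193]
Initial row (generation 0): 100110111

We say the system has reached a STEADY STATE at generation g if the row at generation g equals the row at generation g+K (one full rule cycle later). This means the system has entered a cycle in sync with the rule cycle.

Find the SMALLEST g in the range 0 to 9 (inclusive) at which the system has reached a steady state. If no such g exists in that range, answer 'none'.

Answer: 3

Derivation:
Gen 0: 100110111
Gen 1 (rule 75): 001110101
Gen 2 (rule 193): 100110000
Gen 3 (rule 75): 001110111
Gen 4 (rule 193): 100110011
Gen 5 (rule 75): 001110111
Gen 6 (rule 193): 100110011
Gen 7 (rule 75): 001110111
Gen 8 (rule 193): 100110011
Gen 9 (rule 75): 001110111
Gen 10 (rule 193): 100110011
Gen 11 (rule 75): 001110111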